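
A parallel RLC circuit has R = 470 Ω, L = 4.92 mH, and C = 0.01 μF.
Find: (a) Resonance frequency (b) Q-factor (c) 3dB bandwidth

Step 1 — Resonance: ω₀ = 1/√(LC) = 1/√(0.00492·1e-08) = 1.426e+05 rad/s.
Step 2 — f₀ = ω₀/(2π) = 2.269e+04 Hz.
Step 3 — Parallel Q: Q = R/(ω₀L) = 470/(1.426e+05·0.00492) = 0.6701.
Step 4 — Bandwidth: Δω = ω₀/Q = 2.128e+05 rad/s; BW = Δω/(2π) = 3.386e+04 Hz.

(a) f₀ = 2.269e+04 Hz  (b) Q = 0.6701  (c) BW = 3.386e+04 Hz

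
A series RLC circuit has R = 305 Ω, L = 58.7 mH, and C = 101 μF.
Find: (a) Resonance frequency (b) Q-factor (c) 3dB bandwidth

Step 1 — Resonance: ω₀ = 1/√(LC) = 1/√(0.0587·0.000101) = 410.7 rad/s.
Step 2 — f₀ = ω₀/(2π) = 65.36 Hz.
Step 3 — Series Q: Q = ω₀L/R = 410.7·0.0587/305 = 0.07904.
Step 4 — Bandwidth: Δω = ω₀/Q = 5196 rad/s; BW = Δω/(2π) = 827 Hz.

(a) f₀ = 65.36 Hz  (b) Q = 0.07904  (c) BW = 827 Hz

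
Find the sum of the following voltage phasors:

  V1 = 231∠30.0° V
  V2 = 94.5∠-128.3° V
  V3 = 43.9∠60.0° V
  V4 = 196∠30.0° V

Step 1 — Convert each phasor to rectangular form:
  V1 = 231·(cos(30.0°) + j·sin(30.0°)) = 200.1 + j115.5 V
  V2 = 94.5·(cos(-128.3°) + j·sin(-128.3°)) = -58.57 - j74.16 V
  V3 = 43.9·(cos(60.0°) + j·sin(60.0°)) = 21.95 + j38.02 V
  V4 = 196·(cos(30.0°) + j·sin(30.0°)) = 169.7 + j98 V
Step 2 — Sum components: V_total = 333.2 + j177.4 V.
Step 3 — Convert to polar: |V_total| = 377.4 V, ∠V_total = 28.0°.

V_total = 377.4∠28.0° V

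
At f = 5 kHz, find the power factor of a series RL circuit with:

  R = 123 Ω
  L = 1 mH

Step 1 — Angular frequency: ω = 2π·f = 2π·5000 = 3.142e+04 rad/s.
Step 2 — Component impedances:
  R: Z = R = 123 Ω
  L: Z = jωL = j·3.142e+04·0.001 = 0 + j31.42 Ω
Step 3 — Series combination: Z_total = R + L = 123 + j31.42 Ω = 126.9∠14.3° Ω.
Step 4 — Power factor: PF = cos(φ) = Re(Z)/|Z| = 123/126.95 = 0.9689.
Step 5 — Type: Im(Z) = 31.42 ⇒ lagging (phase φ = 14.3°).

PF = 0.9689 (lagging, φ = 14.3°)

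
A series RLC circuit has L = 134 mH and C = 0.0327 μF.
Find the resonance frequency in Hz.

Step 1 — Resonance condition Im(Z)=0 gives ω₀ = 1/√(LC).
Step 2 — ω₀ = 1/√(0.134·3.27e-08) = 1.511e+04 rad/s.
Step 3 — f₀ = ω₀/(2π) = 2404 Hz.

f₀ = 2404 Hz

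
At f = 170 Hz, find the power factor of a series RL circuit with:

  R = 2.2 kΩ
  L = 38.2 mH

Step 1 — Angular frequency: ω = 2π·f = 2π·170 = 1068 rad/s.
Step 2 — Component impedances:
  R: Z = R = 2200 Ω
  L: Z = jωL = j·1068·0.0382 = 0 + j40.8 Ω
Step 3 — Series combination: Z_total = R + L = 2200 + j40.8 Ω = 2200∠1.1° Ω.
Step 4 — Power factor: PF = cos(φ) = Re(Z)/|Z| = 2200/2200.4 = 0.9998.
Step 5 — Type: Im(Z) = 40.8 ⇒ lagging (phase φ = 1.1°).

PF = 0.9998 (lagging, φ = 1.1°)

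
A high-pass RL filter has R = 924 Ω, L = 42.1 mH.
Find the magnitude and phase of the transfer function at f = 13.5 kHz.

Step 1 — Angular frequency: ω = 2π·1.35e+04 = 8.482e+04 rad/s.
Step 2 — Transfer function: H(jω) = jωL/(R + jωL).
Step 3 — Numerator jωL = j·3571; denominator R + jωL = 924 + j3571.
Step 4 — H = 0.9373 + j0.2425.
Step 5 — Magnitude: |H| = 0.9681 (-0.3 dB); phase: φ = 14.5°.

|H| = 0.9681 (-0.3 dB), φ = 14.5°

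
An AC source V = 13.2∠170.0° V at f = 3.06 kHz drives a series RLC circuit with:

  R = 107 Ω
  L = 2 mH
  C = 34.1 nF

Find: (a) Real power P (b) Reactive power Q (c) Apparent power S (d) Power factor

Step 1 — Angular frequency: ω = 2π·f = 2π·3060 = 1.923e+04 rad/s.
Step 2 — Component impedances:
  R: Z = R = 107 Ω
  L: Z = jωL = j·1.923e+04·0.002 = 0 + j38.45 Ω
  C: Z = 1/(jωC) = -j/(ω·C) = 0 - j1525 Ω
Step 3 — Series combination: Z_total = R + L + C = 107 - j1487 Ω = 1491∠-85.9° Ω.
Step 4 — Source phasor: V = 13.2∠170.0° V = -13 + j2.292 V.
Step 5 — Current: I = V / Z = -0.00216 - j0.008588 A = 0.008855∠-104.1° A.
Step 6 — Complex power: S = V·I* = 0.00839 - j0.1166 VA.
Step 7 — Real power: P = Re(S) = 0.00839 W.
Step 8 — Reactive power: Q = Im(S) = -0.1166 VAR.
Step 9 — Apparent power: |S| = 0.1169 VA.
Step 10 — Power factor: PF = P/|S| = 0.07178 (leading).

(a) P = 0.00839 W  (b) Q = -0.1166 VAR  (c) S = 0.1169 VA  (d) PF = 0.07178 (leading)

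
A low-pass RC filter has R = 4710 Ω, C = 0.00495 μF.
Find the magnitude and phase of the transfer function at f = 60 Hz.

Step 1 — Angular frequency: ω = 2π·60 = 377 rad/s.
Step 2 — Transfer function: H(jω) = 1/(1 + jωRC).
Step 3 — Denominator: 1 + jωRC = 1 + j·377·4710·4.95e-09 = 1 + j0.008789.
Step 4 — H = 0.9999 - j0.008789.
Step 5 — Magnitude: |H| = 1 (-0.0 dB); phase: φ = -0.5°.

|H| = 1 (-0.0 dB), φ = -0.5°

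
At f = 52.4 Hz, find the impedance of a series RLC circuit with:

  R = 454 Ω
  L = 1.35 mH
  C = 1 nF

Step 1 — Angular frequency: ω = 2π·f = 2π·52.4 = 329.2 rad/s.
Step 2 — Component impedances:
  R: Z = R = 454 Ω
  L: Z = jωL = j·329.2·0.00135 = 0 + j0.4445 Ω
  C: Z = 1/(jωC) = -j/(ω·C) = 0 - j3.037e+06 Ω
Step 3 — Series combination: Z_total = R + L + C = 454 - j3.037e+06 Ω = 3.037e+06∠-90.0° Ω.

Z = 454 - j3.037e+06 Ω = 3.037e+06∠-90.0° Ω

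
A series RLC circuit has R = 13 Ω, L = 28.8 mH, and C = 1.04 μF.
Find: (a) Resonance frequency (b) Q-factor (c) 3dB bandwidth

Step 1 — Resonance condition Im(Z)=0 gives ω₀ = 1/√(LC).
Step 2 — ω₀ = 1/√(0.0288·1.04e-06) = 5778 rad/s.
Step 3 — f₀ = ω₀/(2π) = 919.6 Hz.
Step 4 — Series Q: Q = ω₀L/R = 5778·0.0288/13 = 12.8.
Step 5 — 3dB bandwidth: Δω = ω₀/Q = 451.4 rad/s; BW = Δω/(2π) = 71.84 Hz.

(a) f₀ = 919.6 Hz  (b) Q = 12.8  (c) BW = 71.84 Hz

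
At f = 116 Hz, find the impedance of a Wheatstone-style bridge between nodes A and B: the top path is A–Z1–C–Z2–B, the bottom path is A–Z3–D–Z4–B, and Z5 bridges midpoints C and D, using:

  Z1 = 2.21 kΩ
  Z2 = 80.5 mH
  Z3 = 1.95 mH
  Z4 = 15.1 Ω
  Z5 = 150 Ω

Step 1 — Angular frequency: ω = 2π·f = 2π·116 = 728.8 rad/s.
Step 2 — Component impedances:
  Z1: Z = R = 2210 Ω
  Z2: Z = jωL = j·728.8·0.0805 = 0 + j58.67 Ω
  Z3: Z = jωL = j·728.8·0.00195 = 0 + j1.421 Ω
  Z4: Z = R = 15.1 Ω
  Z5: Z = R = 150 Ω
Step 3 — Bridge requires nodal analysis (the Z5 bridge couples midpoints C and D, so the two paths cannot be reduced to a simple series/parallel combination). Setting node B to ground and injecting 1 A at node A, the 3-node admittance system at A, C, D solves to V_A = Z_AB = 13.81 + j1.89 Ω = 13.94∠7.8° Ω.

Z = 13.81 + j1.89 Ω = 13.94∠7.8° Ω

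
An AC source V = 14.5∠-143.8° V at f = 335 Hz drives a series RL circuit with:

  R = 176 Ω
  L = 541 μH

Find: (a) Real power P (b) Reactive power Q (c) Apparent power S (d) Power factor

Step 1 — Angular frequency: ω = 2π·f = 2π·335 = 2105 rad/s.
Step 2 — Component impedances:
  R: Z = R = 176 Ω
  L: Z = jωL = j·2105·0.000541 = 0 + j1.139 Ω
Step 3 — Series combination: Z_total = R + L = 176 + j1.139 Ω = 176∠0.4° Ω.
Step 4 — Source phasor: V = 14.5∠-143.8° V = -11.7 - j8.564 V.
Step 5 — Current: I = V / Z = -0.06679 - j0.04823 A = 0.08238∠-144.2° A.
Step 6 — Complex power: S = V·I* = 1.195 + j0.007729 VA.
Step 7 — Real power: P = Re(S) = 1.195 W.
Step 8 — Reactive power: Q = Im(S) = 0.007729 VAR.
Step 9 — Apparent power: |S| = 1.195 VA.
Step 10 — Power factor: PF = P/|S| = 1 (lagging).

(a) P = 1.195 W  (b) Q = 0.007729 VAR  (c) S = 1.195 VA  (d) PF = 1 (lagging)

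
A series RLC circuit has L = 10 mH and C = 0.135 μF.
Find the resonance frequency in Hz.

Step 1 — Resonance condition Im(Z)=0 gives ω₀ = 1/√(LC).
Step 2 — ω₀ = 1/√(0.01·1.35e-07) = 2.722e+04 rad/s.
Step 3 — f₀ = ω₀/(2π) = 4332 Hz.

f₀ = 4332 Hz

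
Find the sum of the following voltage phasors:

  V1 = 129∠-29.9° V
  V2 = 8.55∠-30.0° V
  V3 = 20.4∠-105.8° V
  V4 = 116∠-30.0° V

Step 1 — Convert each phasor to rectangular form:
  V1 = 129·(cos(-29.9°) + j·sin(-29.9°)) = 111.8 - j64.3 V
  V2 = 8.55·(cos(-30.0°) + j·sin(-30.0°)) = 7.405 - j4.275 V
  V3 = 20.4·(cos(-105.8°) + j·sin(-105.8°)) = -5.555 - j19.63 V
  V4 = 116·(cos(-30.0°) + j·sin(-30.0°)) = 100.5 - j58 V
Step 2 — Sum components: V_total = 214.1 - j146.2 V.
Step 3 — Convert to polar: |V_total| = 259.3 V, ∠V_total = -34.3°.

V_total = 259.3∠-34.3° V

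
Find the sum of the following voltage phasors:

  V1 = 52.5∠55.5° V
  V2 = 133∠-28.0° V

Step 1 — Convert each phasor to rectangular form:
  V1 = 52.5·(cos(55.5°) + j·sin(55.5°)) = 29.74 + j43.27 V
  V2 = 133·(cos(-28.0°) + j·sin(-28.0°)) = 117.4 - j62.44 V
Step 2 — Sum components: V_total = 147.2 - j19.17 V.
Step 3 — Convert to polar: |V_total| = 148.4 V, ∠V_total = -7.4°.

V_total = 148.4∠-7.4° V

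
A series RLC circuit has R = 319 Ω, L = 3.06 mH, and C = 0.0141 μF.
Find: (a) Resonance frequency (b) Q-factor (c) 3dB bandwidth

Step 1 — Resonance condition Im(Z)=0 gives ω₀ = 1/√(LC).
Step 2 — ω₀ = 1/√(0.00306·1.41e-08) = 1.522e+05 rad/s.
Step 3 — f₀ = ω₀/(2π) = 2.423e+04 Hz.
Step 4 — Series Q: Q = ω₀L/R = 1.522e+05·0.00306/319 = 1.46.
Step 5 — 3dB bandwidth: Δω = ω₀/Q = 1.042e+05 rad/s; BW = Δω/(2π) = 1.659e+04 Hz.

(a) f₀ = 2.423e+04 Hz  (b) Q = 1.46  (c) BW = 1.659e+04 Hz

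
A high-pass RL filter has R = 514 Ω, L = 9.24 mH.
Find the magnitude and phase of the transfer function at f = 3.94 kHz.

Step 1 — Angular frequency: ω = 2π·3940 = 2.476e+04 rad/s.
Step 2 — Transfer function: H(jω) = jωL/(R + jωL).
Step 3 — Numerator jωL = j·228.7; denominator R + jωL = 514 + j228.7.
Step 4 — H = 0.1653 + j0.3715.
Step 5 — Magnitude: |H| = 0.4066 (-7.8 dB); phase: φ = 66.0°.

|H| = 0.4066 (-7.8 dB), φ = 66.0°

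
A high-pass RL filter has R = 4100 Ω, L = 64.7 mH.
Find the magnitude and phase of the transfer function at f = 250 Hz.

Step 1 — Angular frequency: ω = 2π·250 = 1571 rad/s.
Step 2 — Transfer function: H(jω) = jωL/(R + jωL).
Step 3 — Numerator jωL = j·101.6; denominator R + jωL = 4100 + j101.6.
Step 4 — H = 0.0006141 + j0.02477.
Step 5 — Magnitude: |H| = 0.02478 (-32.1 dB); phase: φ = 88.6°.

|H| = 0.02478 (-32.1 dB), φ = 88.6°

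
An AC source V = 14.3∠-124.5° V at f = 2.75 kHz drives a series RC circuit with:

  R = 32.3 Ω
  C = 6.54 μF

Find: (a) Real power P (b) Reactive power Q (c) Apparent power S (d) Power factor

Step 1 — Angular frequency: ω = 2π·f = 2π·2750 = 1.728e+04 rad/s.
Step 2 — Component impedances:
  R: Z = R = 32.3 Ω
  C: Z = 1/(jωC) = -j/(ω·C) = 0 - j8.849 Ω
Step 3 — Series combination: Z_total = R + C = 32.3 - j8.849 Ω = 33.49∠-15.3° Ω.
Step 4 — Source phasor: V = 14.3∠-124.5° V = -8.1 - j11.79 V.
Step 5 — Current: I = V / Z = -0.1403 - j0.4033 A = 0.427∠-109.2° A.
Step 6 — Complex power: S = V·I* = 5.889 - j1.613 VA.
Step 7 — Real power: P = Re(S) = 5.889 W.
Step 8 — Reactive power: Q = Im(S) = -1.613 VAR.
Step 9 — Apparent power: |S| = 6.106 VA.
Step 10 — Power factor: PF = P/|S| = 0.9645 (leading).

(a) P = 5.889 W  (b) Q = -1.613 VAR  (c) S = 6.106 VA  (d) PF = 0.9645 (leading)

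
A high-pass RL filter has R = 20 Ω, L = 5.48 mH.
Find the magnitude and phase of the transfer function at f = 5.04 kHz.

Step 1 — Angular frequency: ω = 2π·5040 = 3.167e+04 rad/s.
Step 2 — Transfer function: H(jω) = jωL/(R + jωL).
Step 3 — Numerator jωL = j·173.5; denominator R + jωL = 20 + j173.5.
Step 4 — H = 0.9869 + j0.1137.
Step 5 — Magnitude: |H| = 0.9934 (-0.1 dB); phase: φ = 6.6°.

|H| = 0.9934 (-0.1 dB), φ = 6.6°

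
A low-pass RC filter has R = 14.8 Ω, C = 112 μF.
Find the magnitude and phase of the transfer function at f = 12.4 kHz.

Step 1 — Angular frequency: ω = 2π·1.24e+04 = 7.791e+04 rad/s.
Step 2 — Transfer function: H(jω) = 1/(1 + jωRC).
Step 3 — Denominator: 1 + jωRC = 1 + j·7.791e+04·14.8·0.000112 = 1 + j129.1.
Step 4 — H = 5.995e-05 - j0.007743.
Step 5 — Magnitude: |H| = 0.007743 (-42.2 dB); phase: φ = -89.6°.

|H| = 0.007743 (-42.2 dB), φ = -89.6°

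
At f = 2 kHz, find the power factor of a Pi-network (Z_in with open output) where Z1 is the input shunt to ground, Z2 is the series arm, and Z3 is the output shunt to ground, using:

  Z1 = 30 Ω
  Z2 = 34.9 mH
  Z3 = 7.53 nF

Step 1 — Angular frequency: ω = 2π·f = 2π·2000 = 1.257e+04 rad/s.
Step 2 — Component impedances:
  Z1: Z = R = 30 Ω
  Z2: Z = jωL = j·1.257e+04·0.0349 = 0 + j438.6 Ω
  Z3: Z = 1/(jωC) = -j/(ω·C) = 0 - j1.057e+04 Ω
Step 3 — With open output, the series arm Z2 and the output shunt Z3 appear in series to ground: Z2 + Z3 = 0 - j1.013e+04 Ω.
Step 4 — Parallel with input shunt Z1: Z_in = Z1 || (Z2 + Z3) = 30 - j0.08885 Ω = 30∠-0.2° Ω.
Step 5 — Power factor: PF = cos(φ) = Re(Z)/|Z| = 30/30 = 1.
Step 6 — Type: Im(Z) = -0.08885 ⇒ leading (phase φ = -0.2°).

PF = 1 (leading, φ = -0.2°)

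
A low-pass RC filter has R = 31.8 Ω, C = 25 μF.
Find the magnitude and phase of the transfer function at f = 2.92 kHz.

Step 1 — Angular frequency: ω = 2π·2920 = 1.835e+04 rad/s.
Step 2 — Transfer function: H(jω) = 1/(1 + jωRC).
Step 3 — Denominator: 1 + jωRC = 1 + j·1.835e+04·31.8·2.5e-05 = 1 + j14.59.
Step 4 — H = 0.004678 - j0.06824.
Step 5 — Magnitude: |H| = 0.0684 (-23.3 dB); phase: φ = -86.1°.

|H| = 0.0684 (-23.3 dB), φ = -86.1°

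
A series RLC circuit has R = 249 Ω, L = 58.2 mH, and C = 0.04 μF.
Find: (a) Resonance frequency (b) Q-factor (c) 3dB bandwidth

Step 1 — Resonance: ω₀ = 1/√(LC) = 1/√(0.0582·4e-08) = 2.073e+04 rad/s.
Step 2 — f₀ = ω₀/(2π) = 3299 Hz.
Step 3 — Series Q: Q = ω₀L/R = 2.073e+04·0.0582/249 = 4.844.
Step 4 — Bandwidth: Δω = ω₀/Q = 4278 rad/s; BW = Δω/(2π) = 680.9 Hz.

(a) f₀ = 3299 Hz  (b) Q = 4.844  (c) BW = 680.9 Hz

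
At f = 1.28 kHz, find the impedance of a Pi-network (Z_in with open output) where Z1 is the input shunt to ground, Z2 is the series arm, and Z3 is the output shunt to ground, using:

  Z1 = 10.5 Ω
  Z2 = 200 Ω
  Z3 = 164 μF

Step 1 — Angular frequency: ω = 2π·f = 2π·1280 = 8042 rad/s.
Step 2 — Component impedances:
  Z1: Z = R = 10.5 Ω
  Z2: Z = R = 200 Ω
  Z3: Z = 1/(jωC) = -j/(ω·C) = 0 - j0.7582 Ω
Step 3 — With open output, the series arm Z2 and the output shunt Z3 appear in series to ground: Z2 + Z3 = 200 - j0.7582 Ω.
Step 4 — Parallel with input shunt Z1: Z_in = Z1 || (Z2 + Z3) = 9.976 - j0.001886 Ω = 9.976∠-0.0° Ω.

Z = 9.976 - j0.001886 Ω = 9.976∠-0.0° Ω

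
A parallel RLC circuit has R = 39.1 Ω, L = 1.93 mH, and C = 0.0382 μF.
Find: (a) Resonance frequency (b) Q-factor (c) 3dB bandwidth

Step 1 — Resonance: ω₀ = 1/√(LC) = 1/√(0.00193·3.82e-08) = 1.165e+05 rad/s.
Step 2 — f₀ = ω₀/(2π) = 1.854e+04 Hz.
Step 3 — Parallel Q: Q = R/(ω₀L) = 39.1/(1.165e+05·0.00193) = 0.174.
Step 4 — Bandwidth: Δω = ω₀/Q = 6.695e+05 rad/s; BW = Δω/(2π) = 1.066e+05 Hz.

(a) f₀ = 1.854e+04 Hz  (b) Q = 0.174  (c) BW = 1.066e+05 Hz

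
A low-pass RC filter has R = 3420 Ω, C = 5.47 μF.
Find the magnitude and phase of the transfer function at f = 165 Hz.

Step 1 — Angular frequency: ω = 2π·165 = 1037 rad/s.
Step 2 — Transfer function: H(jω) = 1/(1 + jωRC).
Step 3 — Denominator: 1 + jωRC = 1 + j·1037·3420·5.47e-06 = 1 + j19.39.
Step 4 — H = 0.002652 - j0.05142.
Step 5 — Magnitude: |H| = 0.05149 (-25.8 dB); phase: φ = -87.0°.

|H| = 0.05149 (-25.8 dB), φ = -87.0°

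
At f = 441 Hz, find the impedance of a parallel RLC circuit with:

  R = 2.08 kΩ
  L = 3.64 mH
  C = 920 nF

Step 1 — Angular frequency: ω = 2π·f = 2π·441 = 2771 rad/s.
Step 2 — Component impedances:
  R: Z = R = 2080 Ω
  L: Z = jωL = j·2771·0.00364 = 0 + j10.09 Ω
  C: Z = 1/(jωC) = -j/(ω·C) = 0 - j392.3 Ω
Step 3 — Parallel combination: 1/Z_total = 1/R + 1/L + 1/C; Z_total = 0.05152 + j10.35 Ω = 10.35∠89.7° Ω.

Z = 0.05152 + j10.35 Ω = 10.35∠89.7° Ω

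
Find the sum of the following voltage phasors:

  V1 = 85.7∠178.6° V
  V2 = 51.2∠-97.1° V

Step 1 — Convert each phasor to rectangular form:
  V1 = 85.7·(cos(178.6°) + j·sin(178.6°)) = -85.67 + j2.094 V
  V2 = 51.2·(cos(-97.1°) + j·sin(-97.1°)) = -6.328 - j50.81 V
Step 2 — Sum components: V_total = -92 - j48.71 V.
Step 3 — Convert to polar: |V_total| = 104.1 V, ∠V_total = -152.1°.

V_total = 104.1∠-152.1° V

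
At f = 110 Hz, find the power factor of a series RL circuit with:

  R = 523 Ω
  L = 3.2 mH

Step 1 — Angular frequency: ω = 2π·f = 2π·110 = 691.2 rad/s.
Step 2 — Component impedances:
  R: Z = R = 523 Ω
  L: Z = jωL = j·691.2·0.0032 = 0 + j2.212 Ω
Step 3 — Series combination: Z_total = R + L = 523 + j2.212 Ω = 523∠0.2° Ω.
Step 4 — Power factor: PF = cos(φ) = Re(Z)/|Z| = 523/523 = 1.
Step 5 — Type: Im(Z) = 2.212 ⇒ lagging (phase φ = 0.2°).

PF = 1 (lagging, φ = 0.2°)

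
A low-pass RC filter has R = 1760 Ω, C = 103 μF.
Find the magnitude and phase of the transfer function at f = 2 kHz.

Step 1 — Angular frequency: ω = 2π·2000 = 1.257e+04 rad/s.
Step 2 — Transfer function: H(jω) = 1/(1 + jωRC).
Step 3 — Denominator: 1 + jωRC = 1 + j·1.257e+04·1760·0.000103 = 1 + j2278.
Step 4 — H = 1.927e-07 - j0.000439.
Step 5 — Magnitude: |H| = 0.000439 (-67.2 dB); phase: φ = -90.0°.

|H| = 0.000439 (-67.2 dB), φ = -90.0°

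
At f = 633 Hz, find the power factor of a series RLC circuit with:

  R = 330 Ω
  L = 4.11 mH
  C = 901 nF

Step 1 — Angular frequency: ω = 2π·f = 2π·633 = 3977 rad/s.
Step 2 — Component impedances:
  R: Z = R = 330 Ω
  L: Z = jωL = j·3977·0.00411 = 0 + j16.35 Ω
  C: Z = 1/(jωC) = -j/(ω·C) = 0 - j279.1 Ω
Step 3 — Series combination: Z_total = R + L + C = 330 - j262.7 Ω = 421.8∠-38.5° Ω.
Step 4 — Power factor: PF = cos(φ) = Re(Z)/|Z| = 330/421.8 = 0.7824.
Step 5 — Type: Im(Z) = -262.7 ⇒ leading (phase φ = -38.5°).

PF = 0.7824 (leading, φ = -38.5°)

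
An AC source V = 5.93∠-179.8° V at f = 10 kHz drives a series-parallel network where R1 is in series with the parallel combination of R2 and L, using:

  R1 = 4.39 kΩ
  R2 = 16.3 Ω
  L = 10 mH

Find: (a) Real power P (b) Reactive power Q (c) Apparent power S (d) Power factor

Step 1 — Angular frequency: ω = 2π·f = 2π·1e+04 = 6.283e+04 rad/s.
Step 2 — Component impedances:
  R1: Z = R = 4390 Ω
  R2: Z = R = 16.3 Ω
  L: Z = jωL = j·6.283e+04·0.01 = 0 + j628.3 Ω
Step 3 — Parallel branch: R2 || L = 1/(1/R2 + 1/L) = 16.29 + j0.4226 Ω.
Step 4 — Series with R1: Z_total = R1 + (R2 || L) = 4406 + j0.4226 Ω = 4406∠0.0° Ω.
Step 5 — Source phasor: V = 5.93∠-179.8° V = -5.93 - j0.0207 V.
Step 6 — Current: I = V / Z = -0.001346 - j4.569e-06 A = 0.001346∠-179.8° A.
Step 7 — Complex power: S = V·I* = 0.007981 + j7.654e-07 VA.
Step 8 — Real power: P = Re(S) = 0.007981 W.
Step 9 — Reactive power: Q = Im(S) = 7.654e-07 VAR.
Step 10 — Apparent power: |S| = 0.007981 VA.
Step 11 — Power factor: PF = P/|S| = 1 (lagging).

(a) P = 0.007981 W  (b) Q = 7.654e-07 VAR  (c) S = 0.007981 VA  (d) PF = 1 (lagging)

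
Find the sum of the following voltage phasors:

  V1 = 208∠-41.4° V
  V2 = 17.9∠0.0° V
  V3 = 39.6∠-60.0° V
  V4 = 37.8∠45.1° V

Step 1 — Convert each phasor to rectangular form:
  V1 = 208·(cos(-41.4°) + j·sin(-41.4°)) = 156 - j137.6 V
  V2 = 17.9·(cos(0.0°) + j·sin(0.0°)) = 17.9 V
  V3 = 39.6·(cos(-60.0°) + j·sin(-60.0°)) = 19.8 - j34.29 V
  V4 = 37.8·(cos(45.1°) + j·sin(45.1°)) = 26.68 + j26.78 V
Step 2 — Sum components: V_total = 220.4 - j145.1 V.
Step 3 — Convert to polar: |V_total| = 263.9 V, ∠V_total = -33.4°.

V_total = 263.9∠-33.4° V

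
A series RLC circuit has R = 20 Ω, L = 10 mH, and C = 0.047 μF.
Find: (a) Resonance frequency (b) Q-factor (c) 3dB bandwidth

Step 1 — Resonance: ω₀ = 1/√(LC) = 1/√(0.01·4.7e-08) = 4.613e+04 rad/s.
Step 2 — f₀ = ω₀/(2π) = 7341 Hz.
Step 3 — Series Q: Q = ω₀L/R = 4.613e+04·0.01/20 = 23.06.
Step 4 — Bandwidth: Δω = ω₀/Q = 2000 rad/s; BW = Δω/(2π) = 318.3 Hz.

(a) f₀ = 7341 Hz  (b) Q = 23.06  (c) BW = 318.3 Hz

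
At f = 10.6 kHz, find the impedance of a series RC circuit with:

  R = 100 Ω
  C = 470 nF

Step 1 — Angular frequency: ω = 2π·f = 2π·1.06e+04 = 6.66e+04 rad/s.
Step 2 — Component impedances:
  R: Z = R = 100 Ω
  C: Z = 1/(jωC) = -j/(ω·C) = 0 - j31.95 Ω
Step 3 — Series combination: Z_total = R + C = 100 - j31.95 Ω = 105∠-17.7° Ω.

Z = 100 - j31.95 Ω = 105∠-17.7° Ω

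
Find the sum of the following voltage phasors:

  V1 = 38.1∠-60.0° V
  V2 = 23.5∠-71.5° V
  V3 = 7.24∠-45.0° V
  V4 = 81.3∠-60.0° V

Step 1 — Convert each phasor to rectangular form:
  V1 = 38.1·(cos(-60.0°) + j·sin(-60.0°)) = 19.05 - j33 V
  V2 = 23.5·(cos(-71.5°) + j·sin(-71.5°)) = 7.457 - j22.29 V
  V3 = 7.24·(cos(-45.0°) + j·sin(-45.0°)) = 5.119 - j5.119 V
  V4 = 81.3·(cos(-60.0°) + j·sin(-60.0°)) = 40.65 - j70.41 V
Step 2 — Sum components: V_total = 72.28 - j130.8 V.
Step 3 — Convert to polar: |V_total| = 149.4 V, ∠V_total = -61.1°.

V_total = 149.4∠-61.1° V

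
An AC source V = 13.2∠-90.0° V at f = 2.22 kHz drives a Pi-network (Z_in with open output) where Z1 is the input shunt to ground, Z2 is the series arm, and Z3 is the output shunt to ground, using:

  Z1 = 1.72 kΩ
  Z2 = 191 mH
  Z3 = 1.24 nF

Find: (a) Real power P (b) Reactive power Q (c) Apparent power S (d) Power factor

Step 1 — Angular frequency: ω = 2π·f = 2π·2220 = 1.395e+04 rad/s.
Step 2 — Component impedances:
  Z1: Z = R = 1720 Ω
  Z2: Z = jωL = j·1.395e+04·0.191 = 0 + j2664 Ω
  Z3: Z = 1/(jωC) = -j/(ω·C) = 0 - j5.782e+04 Ω
Step 3 — With open output, the series arm Z2 and the output shunt Z3 appear in series to ground: Z2 + Z3 = 0 - j5.515e+04 Ω.
Step 4 — Parallel with input shunt Z1: Z_in = Z1 || (Z2 + Z3) = 1718 - j53.59 Ω = 1719∠-1.8° Ω.
Step 5 — Source phasor: V = 13.2∠-90.0° V = 0 - j13.2 V.
Step 6 — Current: I = V / Z = 0.0002393 - j0.007674 A = 0.007678∠-88.2° A.
Step 7 — Complex power: S = V·I* = 0.1013 - j0.003159 VA.
Step 8 — Real power: P = Re(S) = 0.1013 W.
Step 9 — Reactive power: Q = Im(S) = -0.003159 VAR.
Step 10 — Apparent power: |S| = 0.1014 VA.
Step 11 — Power factor: PF = P/|S| = 0.9995 (leading).

(a) P = 0.1013 W  (b) Q = -0.003159 VAR  (c) S = 0.1014 VA  (d) PF = 0.9995 (leading)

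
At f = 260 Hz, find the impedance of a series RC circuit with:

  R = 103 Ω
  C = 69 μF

Step 1 — Angular frequency: ω = 2π·f = 2π·260 = 1634 rad/s.
Step 2 — Component impedances:
  R: Z = R = 103 Ω
  C: Z = 1/(jωC) = -j/(ω·C) = 0 - j8.872 Ω
Step 3 — Series combination: Z_total = R + C = 103 - j8.872 Ω = 103.4∠-4.9° Ω.

Z = 103 - j8.872 Ω = 103.4∠-4.9° Ω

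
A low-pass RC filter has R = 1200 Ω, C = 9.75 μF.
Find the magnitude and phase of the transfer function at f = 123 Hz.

Step 1 — Angular frequency: ω = 2π·123 = 772.8 rad/s.
Step 2 — Transfer function: H(jω) = 1/(1 + jωRC).
Step 3 — Denominator: 1 + jωRC = 1 + j·772.8·1200·9.75e-06 = 1 + j9.042.
Step 4 — H = 0.01208 - j0.1093.
Step 5 — Magnitude: |H| = 0.1099 (-19.2 dB); phase: φ = -83.7°.

|H| = 0.1099 (-19.2 dB), φ = -83.7°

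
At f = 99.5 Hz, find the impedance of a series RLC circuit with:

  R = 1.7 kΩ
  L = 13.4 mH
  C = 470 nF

Step 1 — Angular frequency: ω = 2π·f = 2π·99.5 = 625.2 rad/s.
Step 2 — Component impedances:
  R: Z = R = 1700 Ω
  L: Z = jωL = j·625.2·0.0134 = 0 + j8.377 Ω
  C: Z = 1/(jωC) = -j/(ω·C) = 0 - j3403 Ω
Step 3 — Series combination: Z_total = R + L + C = 1700 - j3395 Ω = 3797∠-63.4° Ω.

Z = 1700 - j3395 Ω = 3797∠-63.4° Ω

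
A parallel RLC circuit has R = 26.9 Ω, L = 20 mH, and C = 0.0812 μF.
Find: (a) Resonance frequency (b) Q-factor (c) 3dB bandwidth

Step 1 — Resonance: ω₀ = 1/√(LC) = 1/√(0.02·8.12e-08) = 2.481e+04 rad/s.
Step 2 — f₀ = ω₀/(2π) = 3949 Hz.
Step 3 — Parallel Q: Q = R/(ω₀L) = 26.9/(2.481e+04·0.02) = 0.0542.
Step 4 — Bandwidth: Δω = ω₀/Q = 4.578e+05 rad/s; BW = Δω/(2π) = 7.286e+04 Hz.

(a) f₀ = 3949 Hz  (b) Q = 0.0542  (c) BW = 7.286e+04 Hz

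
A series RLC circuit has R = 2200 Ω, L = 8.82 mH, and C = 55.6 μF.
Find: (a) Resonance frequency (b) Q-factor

Step 1 — Resonance condition Im(Z)=0 gives ω₀ = 1/√(LC).
Step 2 — ω₀ = 1/√(0.00882·5.56e-05) = 1428 rad/s.
Step 3 — f₀ = ω₀/(2π) = 227.3 Hz.
Step 4 — Series Q: Q = ω₀L/R = 1428·0.00882/2200 = 0.005725.

(a) f₀ = 227.3 Hz  (b) Q = 0.005725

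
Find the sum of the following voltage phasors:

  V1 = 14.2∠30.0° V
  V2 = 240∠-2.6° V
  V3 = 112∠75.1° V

Step 1 — Convert each phasor to rectangular form:
  V1 = 14.2·(cos(30.0°) + j·sin(30.0°)) = 12.3 + j7.1 V
  V2 = 240·(cos(-2.6°) + j·sin(-2.6°)) = 239.8 - j10.89 V
  V3 = 112·(cos(75.1°) + j·sin(75.1°)) = 28.8 + j108.2 V
Step 2 — Sum components: V_total = 280.8 + j104.4 V.
Step 3 — Convert to polar: |V_total| = 299.6 V, ∠V_total = 20.4°.

V_total = 299.6∠20.4° V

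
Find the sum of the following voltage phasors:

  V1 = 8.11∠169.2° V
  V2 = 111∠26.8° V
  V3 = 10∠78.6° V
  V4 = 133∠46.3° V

Step 1 — Convert each phasor to rectangular form:
  V1 = 8.11·(cos(169.2°) + j·sin(169.2°)) = -7.966 + j1.52 V
  V2 = 111·(cos(26.8°) + j·sin(26.8°)) = 99.08 + j50.05 V
  V3 = 10·(cos(78.6°) + j·sin(78.6°)) = 1.977 + j9.803 V
  V4 = 133·(cos(46.3°) + j·sin(46.3°)) = 91.89 + j96.15 V
Step 2 — Sum components: V_total = 185 + j157.5 V.
Step 3 — Convert to polar: |V_total| = 243 V, ∠V_total = 40.4°.

V_total = 243∠40.4° V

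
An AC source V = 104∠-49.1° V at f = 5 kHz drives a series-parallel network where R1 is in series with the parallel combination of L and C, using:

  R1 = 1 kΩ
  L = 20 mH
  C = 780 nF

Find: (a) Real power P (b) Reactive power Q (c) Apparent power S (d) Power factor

Step 1 — Angular frequency: ω = 2π·f = 2π·5000 = 3.142e+04 rad/s.
Step 2 — Component impedances:
  R1: Z = R = 1000 Ω
  L: Z = jωL = j·3.142e+04·0.02 = 0 + j628.3 Ω
  C: Z = 1/(jωC) = -j/(ω·C) = 0 - j40.81 Ω
Step 3 — Parallel branch: L || C = 1/(1/L + 1/C) = 0 - j43.64 Ω.
Step 4 — Series with R1: Z_total = R1 + (L || C) = 1000 - j43.64 Ω = 1001∠-2.5° Ω.
Step 5 — Source phasor: V = 104∠-49.1° V = 68.09 - j78.61 V.
Step 6 — Current: I = V / Z = 0.07139 - j0.07549 A = 0.1039∠-46.6° A.
Step 7 — Complex power: S = V·I* = 10.8 - j0.4712 VA.
Step 8 — Real power: P = Re(S) = 10.8 W.
Step 9 — Reactive power: Q = Im(S) = -0.4712 VAR.
Step 10 — Apparent power: |S| = 10.81 VA.
Step 11 — Power factor: PF = P/|S| = 0.999 (leading).

(a) P = 10.8 W  (b) Q = -0.4712 VAR  (c) S = 10.81 VA  (d) PF = 0.999 (leading)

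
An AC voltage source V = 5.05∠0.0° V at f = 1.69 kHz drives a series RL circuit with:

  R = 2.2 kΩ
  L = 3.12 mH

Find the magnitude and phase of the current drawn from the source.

Step 1 — Angular frequency: ω = 2π·f = 2π·1690 = 1.062e+04 rad/s.
Step 2 — Component impedances:
  R: Z = R = 2200 Ω
  L: Z = jωL = j·1.062e+04·0.00312 = 0 + j33.13 Ω
Step 3 — Series combination: Z_total = R + L = 2200 + j33.13 Ω = 2200∠0.9° Ω.
Step 4 — Source phasor: V = 5.05∠0.0° V = 5.05 V.
Step 5 — Ohm's law: I = V / Z_total = (5.05) / (2200 + j33.13) = 0.002295 - j3.456e-05 A.
Step 6 — Convert to polar: |I| = 0.002295 A, ∠I = -0.9°.

I = 0.002295∠-0.9° A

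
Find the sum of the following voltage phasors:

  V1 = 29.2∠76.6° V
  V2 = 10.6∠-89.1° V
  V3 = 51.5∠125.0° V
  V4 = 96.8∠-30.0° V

Step 1 — Convert each phasor to rectangular form:
  V1 = 29.2·(cos(76.6°) + j·sin(76.6°)) = 6.767 + j28.41 V
  V2 = 10.6·(cos(-89.1°) + j·sin(-89.1°)) = 0.1665 - j10.6 V
  V3 = 51.5·(cos(125.0°) + j·sin(125.0°)) = -29.54 + j42.19 V
  V4 = 96.8·(cos(-30.0°) + j·sin(-30.0°)) = 83.83 - j48.4 V
Step 2 — Sum components: V_total = 61.23 + j11.59 V.
Step 3 — Convert to polar: |V_total| = 62.31 V, ∠V_total = 10.7°.

V_total = 62.31∠10.7° V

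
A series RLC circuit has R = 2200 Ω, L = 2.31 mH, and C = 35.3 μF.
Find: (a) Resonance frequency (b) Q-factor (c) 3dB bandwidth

Step 1 — Resonance condition Im(Z)=0 gives ω₀ = 1/√(LC).
Step 2 — ω₀ = 1/√(0.00231·3.53e-05) = 3502 rad/s.
Step 3 — f₀ = ω₀/(2π) = 557.3 Hz.
Step 4 — Series Q: Q = ω₀L/R = 3502·0.00231/2200 = 0.003677.
Step 5 — 3dB bandwidth: Δω = ω₀/Q = 9.524e+05 rad/s; BW = Δω/(2π) = 1.516e+05 Hz.

(a) f₀ = 557.3 Hz  (b) Q = 0.003677  (c) BW = 1.516e+05 Hz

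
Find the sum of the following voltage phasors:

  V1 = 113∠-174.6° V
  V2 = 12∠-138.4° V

Step 1 — Convert each phasor to rectangular form:
  V1 = 113·(cos(-174.6°) + j·sin(-174.6°)) = -112.5 - j10.63 V
  V2 = 12·(cos(-138.4°) + j·sin(-138.4°)) = -8.974 - j7.967 V
Step 2 — Sum components: V_total = -121.5 - j18.6 V.
Step 3 — Convert to polar: |V_total| = 122.9 V, ∠V_total = -171.3°.

V_total = 122.9∠-171.3° V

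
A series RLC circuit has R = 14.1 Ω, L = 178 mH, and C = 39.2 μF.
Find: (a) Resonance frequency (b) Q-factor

Step 1 — Resonance condition Im(Z)=0 gives ω₀ = 1/√(LC).
Step 2 — ω₀ = 1/√(0.178·3.92e-05) = 378.6 rad/s.
Step 3 — f₀ = ω₀/(2π) = 60.25 Hz.
Step 4 — Series Q: Q = ω₀L/R = 378.6·0.178/14.1 = 4.779.

(a) f₀ = 60.25 Hz  (b) Q = 4.779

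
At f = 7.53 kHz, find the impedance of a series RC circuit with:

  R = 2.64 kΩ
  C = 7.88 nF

Step 1 — Angular frequency: ω = 2π·f = 2π·7530 = 4.731e+04 rad/s.
Step 2 — Component impedances:
  R: Z = R = 2640 Ω
  C: Z = 1/(jωC) = -j/(ω·C) = 0 - j2682 Ω
Step 3 — Series combination: Z_total = R + C = 2640 - j2682 Ω = 3764∠-45.5° Ω.

Z = 2640 - j2682 Ω = 3764∠-45.5° Ω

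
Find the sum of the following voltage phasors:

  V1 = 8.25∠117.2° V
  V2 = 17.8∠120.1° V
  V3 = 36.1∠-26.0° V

Step 1 — Convert each phasor to rectangular form:
  V1 = 8.25·(cos(117.2°) + j·sin(117.2°)) = -3.771 + j7.338 V
  V2 = 17.8·(cos(120.1°) + j·sin(120.1°)) = -8.927 + j15.4 V
  V3 = 36.1·(cos(-26.0°) + j·sin(-26.0°)) = 32.45 - j15.83 V
Step 2 — Sum components: V_total = 19.75 + j6.912 V.
Step 3 — Convert to polar: |V_total| = 20.92 V, ∠V_total = 19.3°.

V_total = 20.92∠19.3° V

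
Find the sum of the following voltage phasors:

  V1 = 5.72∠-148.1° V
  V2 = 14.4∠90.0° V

Step 1 — Convert each phasor to rectangular form:
  V1 = 5.72·(cos(-148.1°) + j·sin(-148.1°)) = -4.856 - j3.023 V
  V2 = 14.4·(cos(90.0°) + j·sin(90.0°)) = 0 + j14.4 V
Step 2 — Sum components: V_total = -4.856 + j11.38 V.
Step 3 — Convert to polar: |V_total| = 12.37 V, ∠V_total = 113.1°.

V_total = 12.37∠113.1° V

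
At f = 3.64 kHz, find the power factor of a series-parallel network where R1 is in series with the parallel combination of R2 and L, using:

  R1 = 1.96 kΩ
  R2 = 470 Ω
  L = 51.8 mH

Step 1 — Angular frequency: ω = 2π·f = 2π·3640 = 2.287e+04 rad/s.
Step 2 — Component impedances:
  R1: Z = R = 1960 Ω
  R2: Z = R = 470 Ω
  L: Z = jωL = j·2.287e+04·0.0518 = 0 + j1185 Ω
Step 3 — Parallel branch: R2 || L = 1/(1/R2 + 1/L) = 406.1 + j161.1 Ω.
Step 4 — Series with R1: Z_total = R1 + (R2 || L) = 2366 + j161.1 Ω = 2372∠3.9° Ω.
Step 5 — Power factor: PF = cos(φ) = Re(Z)/|Z| = 2366.1/2371.6 = 0.9977.
Step 6 — Type: Im(Z) = 161.1 ⇒ lagging (phase φ = 3.9°).

PF = 0.9977 (lagging, φ = 3.9°)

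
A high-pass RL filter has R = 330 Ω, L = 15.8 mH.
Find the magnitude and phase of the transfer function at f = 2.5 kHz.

Step 1 — Angular frequency: ω = 2π·2500 = 1.571e+04 rad/s.
Step 2 — Transfer function: H(jω) = jωL/(R + jωL).
Step 3 — Numerator jωL = j·248.2; denominator R + jωL = 330 + j248.2.
Step 4 — H = 0.3613 + j0.4804.
Step 5 — Magnitude: |H| = 0.6011 (-4.4 dB); phase: φ = 53.1°.

|H| = 0.6011 (-4.4 dB), φ = 53.1°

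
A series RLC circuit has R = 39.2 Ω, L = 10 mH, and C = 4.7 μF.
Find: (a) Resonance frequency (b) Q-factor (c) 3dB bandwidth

Step 1 — Resonance: ω₀ = 1/√(LC) = 1/√(0.01·4.7e-06) = 4613 rad/s.
Step 2 — f₀ = ω₀/(2π) = 734.1 Hz.
Step 3 — Series Q: Q = ω₀L/R = 4613·0.01/39.2 = 1.177.
Step 4 — Bandwidth: Δω = ω₀/Q = 3920 rad/s; BW = Δω/(2π) = 623.9 Hz.

(a) f₀ = 734.1 Hz  (b) Q = 1.177  (c) BW = 623.9 Hz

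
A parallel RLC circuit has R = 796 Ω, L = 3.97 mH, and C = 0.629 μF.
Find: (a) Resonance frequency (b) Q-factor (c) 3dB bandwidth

Step 1 — Resonance: ω₀ = 1/√(LC) = 1/√(0.00397·6.29e-07) = 2.001e+04 rad/s.
Step 2 — f₀ = ω₀/(2π) = 3185 Hz.
Step 3 — Parallel Q: Q = R/(ω₀L) = 796/(2.001e+04·0.00397) = 10.02.
Step 4 — Bandwidth: Δω = ω₀/Q = 1997 rad/s; BW = Δω/(2π) = 317.9 Hz.

(a) f₀ = 3185 Hz  (b) Q = 10.02  (c) BW = 317.9 Hz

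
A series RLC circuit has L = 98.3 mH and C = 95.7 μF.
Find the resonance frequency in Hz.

Step 1 — Resonance condition Im(Z)=0 gives ω₀ = 1/√(LC).
Step 2 — ω₀ = 1/√(0.0983·9.57e-05) = 326 rad/s.
Step 3 — f₀ = ω₀/(2π) = 51.89 Hz.

f₀ = 51.89 Hz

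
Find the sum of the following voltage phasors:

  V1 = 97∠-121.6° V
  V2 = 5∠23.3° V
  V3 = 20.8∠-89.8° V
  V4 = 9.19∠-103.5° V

Step 1 — Convert each phasor to rectangular form:
  V1 = 97·(cos(-121.6°) + j·sin(-121.6°)) = -50.83 - j82.62 V
  V2 = 5·(cos(23.3°) + j·sin(23.3°)) = 4.592 + j1.978 V
  V3 = 20.8·(cos(-89.8°) + j·sin(-89.8°)) = 0.07261 - j20.8 V
  V4 = 9.19·(cos(-103.5°) + j·sin(-103.5°)) = -2.145 - j8.936 V
Step 2 — Sum components: V_total = -48.31 - j110.4 V.
Step 3 — Convert to polar: |V_total| = 120.5 V, ∠V_total = -113.6°.

V_total = 120.5∠-113.6° V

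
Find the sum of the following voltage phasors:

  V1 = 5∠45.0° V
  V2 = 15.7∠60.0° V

Step 1 — Convert each phasor to rectangular form:
  V1 = 5·(cos(45.0°) + j·sin(45.0°)) = 3.536 + j3.536 V
  V2 = 15.7·(cos(60.0°) + j·sin(60.0°)) = 7.85 + j13.6 V
Step 2 — Sum components: V_total = 11.39 + j17.13 V.
Step 3 — Convert to polar: |V_total| = 20.57 V, ∠V_total = 56.4°.

V_total = 20.57∠56.4° V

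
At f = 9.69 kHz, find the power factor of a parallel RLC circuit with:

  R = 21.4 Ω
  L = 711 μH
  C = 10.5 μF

Step 1 — Angular frequency: ω = 2π·f = 2π·9690 = 6.088e+04 rad/s.
Step 2 — Component impedances:
  R: Z = R = 21.4 Ω
  L: Z = jωL = j·6.088e+04·0.000711 = 0 + j43.29 Ω
  C: Z = 1/(jωC) = -j/(ω·C) = 0 - j1.564 Ω
Step 3 — Parallel combination: 1/Z_total = 1/R + 1/L + 1/C; Z_total = 0.1224 - j1.614 Ω = 1.618∠-85.7° Ω.
Step 4 — Power factor: PF = cos(φ) = Re(Z)/|Z| = 0.12237/1.6183 = 0.07562.
Step 5 — Type: Im(Z) = -1.614 ⇒ leading (phase φ = -85.7°).

PF = 0.07562 (leading, φ = -85.7°)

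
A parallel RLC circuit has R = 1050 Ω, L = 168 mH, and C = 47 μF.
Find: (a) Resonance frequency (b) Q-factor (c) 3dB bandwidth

Step 1 — Resonance: ω₀ = 1/√(LC) = 1/√(0.168·4.7e-05) = 355.9 rad/s.
Step 2 — f₀ = ω₀/(2π) = 56.64 Hz.
Step 3 — Parallel Q: Q = R/(ω₀L) = 1050/(355.9·0.168) = 17.56.
Step 4 — Bandwidth: Δω = ω₀/Q = 20.26 rad/s; BW = Δω/(2π) = 3.225 Hz.

(a) f₀ = 56.64 Hz  (b) Q = 17.56  (c) BW = 3.225 Hz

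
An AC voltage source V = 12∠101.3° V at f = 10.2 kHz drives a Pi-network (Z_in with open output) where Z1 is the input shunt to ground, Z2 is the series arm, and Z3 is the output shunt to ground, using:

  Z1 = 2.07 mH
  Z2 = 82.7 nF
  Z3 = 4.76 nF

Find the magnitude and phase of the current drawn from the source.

Step 1 — Angular frequency: ω = 2π·f = 2π·1.02e+04 = 6.409e+04 rad/s.
Step 2 — Component impedances:
  Z1: Z = jωL = j·6.409e+04·0.00207 = 0 + j132.7 Ω
  Z2: Z = 1/(jωC) = -j/(ω·C) = 0 - j188.7 Ω
  Z3: Z = 1/(jωC) = -j/(ω·C) = 0 - j3278 Ω
Step 3 — With open output, the series arm Z2 and the output shunt Z3 appear in series to ground: Z2 + Z3 = 0 - j3467 Ω.
Step 4 — Parallel with input shunt Z1: Z_in = Z1 || (Z2 + Z3) = 0 + j137.9 Ω = 137.9∠90.0° Ω.
Step 5 — Source phasor: V = 12∠101.3° V = -2.351 + j11.77 V.
Step 6 — Ohm's law: I = V / Z_total = (-2.351 + j11.77) / (0 + j137.9) = 0.08531 + j0.01705 A.
Step 7 — Convert to polar: |I| = 0.08699 A, ∠I = 11.3°.

I = 0.08699∠11.3° A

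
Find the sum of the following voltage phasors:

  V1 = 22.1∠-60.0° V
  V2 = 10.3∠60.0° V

Step 1 — Convert each phasor to rectangular form:
  V1 = 22.1·(cos(-60.0°) + j·sin(-60.0°)) = 11.05 - j19.14 V
  V2 = 10.3·(cos(60.0°) + j·sin(60.0°)) = 5.15 + j8.92 V
Step 2 — Sum components: V_total = 16.2 - j10.22 V.
Step 3 — Convert to polar: |V_total| = 19.15 V, ∠V_total = -32.2°.

V_total = 19.15∠-32.2° V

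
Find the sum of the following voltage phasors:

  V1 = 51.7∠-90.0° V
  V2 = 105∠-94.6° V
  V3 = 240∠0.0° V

Step 1 — Convert each phasor to rectangular form:
  V1 = 51.7·(cos(-90.0°) + j·sin(-90.0°)) = 0 - j51.7 V
  V2 = 105·(cos(-94.6°) + j·sin(-94.6°)) = -8.421 - j104.7 V
  V3 = 240·(cos(0.0°) + j·sin(0.0°)) = 240 V
Step 2 — Sum components: V_total = 231.6 - j156.4 V.
Step 3 — Convert to polar: |V_total| = 279.4 V, ∠V_total = -34.0°.

V_total = 279.4∠-34.0° V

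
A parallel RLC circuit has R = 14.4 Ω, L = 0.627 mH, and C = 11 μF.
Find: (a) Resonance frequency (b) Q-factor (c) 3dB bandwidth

Step 1 — Resonance: ω₀ = 1/√(LC) = 1/√(0.000627·1.1e-05) = 1.204e+04 rad/s.
Step 2 — f₀ = ω₀/(2π) = 1916 Hz.
Step 3 — Parallel Q: Q = R/(ω₀L) = 14.4/(1.204e+04·0.000627) = 1.907.
Step 4 — Bandwidth: Δω = ω₀/Q = 6313 rad/s; BW = Δω/(2π) = 1005 Hz.

(a) f₀ = 1916 Hz  (b) Q = 1.907  (c) BW = 1005 Hz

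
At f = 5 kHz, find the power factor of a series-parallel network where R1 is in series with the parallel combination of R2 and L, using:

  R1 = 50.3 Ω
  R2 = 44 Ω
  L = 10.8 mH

Step 1 — Angular frequency: ω = 2π·f = 2π·5000 = 3.142e+04 rad/s.
Step 2 — Component impedances:
  R1: Z = R = 50.3 Ω
  R2: Z = R = 44 Ω
  L: Z = jωL = j·3.142e+04·0.0108 = 0 + j339.3 Ω
Step 3 — Parallel branch: R2 || L = 1/(1/R2 + 1/L) = 43.27 + j5.612 Ω.
Step 4 — Series with R1: Z_total = R1 + (R2 || L) = 93.57 + j5.612 Ω = 93.74∠3.4° Ω.
Step 5 — Power factor: PF = cos(φ) = Re(Z)/|Z| = 93.57/93.74 = 0.9982.
Step 6 — Type: Im(Z) = 5.612 ⇒ lagging (phase φ = 3.4°).

PF = 0.9982 (lagging, φ = 3.4°)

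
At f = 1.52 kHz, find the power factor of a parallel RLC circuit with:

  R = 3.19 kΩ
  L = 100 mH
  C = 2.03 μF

Step 1 — Angular frequency: ω = 2π·f = 2π·1520 = 9550 rad/s.
Step 2 — Component impedances:
  R: Z = R = 3190 Ω
  L: Z = jωL = j·9550·0.1 = 0 + j955 Ω
  C: Z = 1/(jωC) = -j/(ω·C) = 0 - j51.58 Ω
Step 3 — Parallel combination: 1/Z_total = 1/R + 1/L + 1/C; Z_total = 0.9317 - j54.51 Ω = 54.52∠-89.0° Ω.
Step 4 — Power factor: PF = cos(φ) = Re(Z)/|Z| = 0.9317/54.52 = 0.01709.
Step 5 — Type: Im(Z) = -54.51 ⇒ leading (phase φ = -89.0°).

PF = 0.01709 (leading, φ = -89.0°)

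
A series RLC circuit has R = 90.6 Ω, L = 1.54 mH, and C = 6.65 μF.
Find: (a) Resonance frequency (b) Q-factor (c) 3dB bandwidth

Step 1 — Resonance condition Im(Z)=0 gives ω₀ = 1/√(LC).
Step 2 — ω₀ = 1/√(0.00154·6.65e-06) = 9882 rad/s.
Step 3 — f₀ = ω₀/(2π) = 1573 Hz.
Step 4 — Series Q: Q = ω₀L/R = 9882·0.00154/90.6 = 0.168.
Step 5 — 3dB bandwidth: Δω = ω₀/Q = 5.883e+04 rad/s; BW = Δω/(2π) = 9363 Hz.

(a) f₀ = 1573 Hz  (b) Q = 0.168  (c) BW = 9363 Hz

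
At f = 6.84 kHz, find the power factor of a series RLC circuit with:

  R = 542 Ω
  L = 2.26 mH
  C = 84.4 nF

Step 1 — Angular frequency: ω = 2π·f = 2π·6840 = 4.298e+04 rad/s.
Step 2 — Component impedances:
  R: Z = R = 542 Ω
  L: Z = jωL = j·4.298e+04·0.00226 = 0 + j97.13 Ω
  C: Z = 1/(jωC) = -j/(ω·C) = 0 - j275.7 Ω
Step 3 — Series combination: Z_total = R + L + C = 542 - j178.6 Ω = 570.7∠-18.2° Ω.
Step 4 — Power factor: PF = cos(φ) = Re(Z)/|Z| = 542/570.66 = 0.9498.
Step 5 — Type: Im(Z) = -178.6 ⇒ leading (phase φ = -18.2°).

PF = 0.9498 (leading, φ = -18.2°)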